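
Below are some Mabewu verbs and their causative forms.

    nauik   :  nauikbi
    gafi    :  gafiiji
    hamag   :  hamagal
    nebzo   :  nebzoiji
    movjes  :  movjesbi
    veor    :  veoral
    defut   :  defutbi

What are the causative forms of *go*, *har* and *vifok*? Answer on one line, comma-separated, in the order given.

goiji, haral, vifokbi

The pattern is voicing of the final sound: -bi when the stem ends in a voiceless consonant (*nauik*, *movjes*, *defut*); -al when the stem ends in a voiced consonant (*hamag*, *veor*); -iji when the stem ends in a vowel (*gafi*, *nebzo*).
The final sound of *go* is /o/, which is a vowel, so the suffix is -iji, giving *goiji*.
*har* — final sound /r/ (a voiced consonant) → -al → *haral*.
*vifok* — final sound /k/ (a voiceless consonant) → -bi → *vifokbi*.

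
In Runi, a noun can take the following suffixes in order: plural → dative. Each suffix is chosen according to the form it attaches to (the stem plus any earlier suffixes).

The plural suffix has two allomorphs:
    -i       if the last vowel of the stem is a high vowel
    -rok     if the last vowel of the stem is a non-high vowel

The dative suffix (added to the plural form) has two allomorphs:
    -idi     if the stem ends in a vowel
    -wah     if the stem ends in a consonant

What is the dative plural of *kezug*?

Since the last vowel of *kezug* is /u/ (a high vowel), it takes -i, giving *kezugi*.
The plural form *kezugi* — final sound /i/ (a vowel) → -idi → *kezugiidi*.

kezugiidi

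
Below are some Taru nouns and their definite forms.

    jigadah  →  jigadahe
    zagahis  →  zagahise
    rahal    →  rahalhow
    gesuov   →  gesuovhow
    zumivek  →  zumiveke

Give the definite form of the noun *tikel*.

The suffix is conditioned by the final consonant: -e when the stem ends in a voiceless consonant (*jigadah*, *zagahis*, *zumivek*); -how when the stem ends in a voiced consonant (*rahal*, *gesuov*).
*tikel*: final consonant = /l/, voiced → -how → *tikelhow*.

tikelhow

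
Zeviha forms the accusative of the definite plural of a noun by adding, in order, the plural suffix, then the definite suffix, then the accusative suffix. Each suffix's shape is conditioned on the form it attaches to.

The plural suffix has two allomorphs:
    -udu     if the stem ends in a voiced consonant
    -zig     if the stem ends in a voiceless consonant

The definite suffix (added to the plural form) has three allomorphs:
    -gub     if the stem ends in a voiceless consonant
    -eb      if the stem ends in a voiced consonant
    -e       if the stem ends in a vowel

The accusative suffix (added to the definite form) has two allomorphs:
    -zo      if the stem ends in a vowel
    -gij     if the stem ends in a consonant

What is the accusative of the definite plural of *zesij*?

zesijuduezo

*zesij* — final consonant /j/ (voiced) → -udu → *zesijudu*.
The plural form *zesijudu* — final sound /u/ (a vowel) → -e → *zesijudue*.
The definite form *zesijudue*: final sound = /e/, a vowel → -zo → *zesijuduezo*.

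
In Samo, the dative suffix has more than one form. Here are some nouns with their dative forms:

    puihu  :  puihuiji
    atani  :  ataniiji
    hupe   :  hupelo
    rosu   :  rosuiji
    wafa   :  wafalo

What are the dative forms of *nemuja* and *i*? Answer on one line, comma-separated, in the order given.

The pattern is height harmony: -iji when the last vowel of the stem is a high vowel (*puihu*, *atani*, *rosu*); -lo when the last vowel of the stem is a non-high vowel (*hupe*, *wafa*).
The last vowel of *nemuja* is /a/, which is a non-high vowel, so the suffix is -lo, giving *nemujalo*.
Since the last vowel of *i* is /i/ (a high vowel), it takes -iji, giving *iiji*.

nemujalo, iiji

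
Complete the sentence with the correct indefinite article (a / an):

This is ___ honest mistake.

an

The indefinite article is chosen by the initial *sound* of the following word, not its spelling.
*honest* begins with the sound /ɒ/ (silent h) — a vowel sound.
So the article is *an*: This is an honest mistake.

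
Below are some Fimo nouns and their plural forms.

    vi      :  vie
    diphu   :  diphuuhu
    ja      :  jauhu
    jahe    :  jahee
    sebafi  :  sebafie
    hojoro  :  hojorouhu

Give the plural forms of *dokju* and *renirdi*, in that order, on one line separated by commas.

dokjuuhu, renirdie

The suffix is conditioned by the last vowel: -e when the last vowel of the stem is a front vowel (*vi*, *jahe*, *sebafi*); -uhu when the last vowel of the stem is a back vowel (*diphu*, *ja*, *hojoro*).
*dokju*: last vowel = /u/, a back vowel → -uhu → *dokjuuhu*.
*renirdi*: last vowel = /i/, a front vowel → -e → *renirdie*.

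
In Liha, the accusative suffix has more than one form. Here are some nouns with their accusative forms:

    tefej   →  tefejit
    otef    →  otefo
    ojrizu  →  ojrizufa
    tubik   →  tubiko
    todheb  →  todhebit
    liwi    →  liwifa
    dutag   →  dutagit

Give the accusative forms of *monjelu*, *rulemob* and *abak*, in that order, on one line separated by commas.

monjelufa, rulemobit, abako

The pattern is voicing of the final sound: -o when the stem ends in a voiceless consonant (*otef*, *tubik*); -it when the stem ends in a voiced consonant (*tefej*, *todheb*, *dutag*); -fa when the stem ends in a vowel (*ojrizu*, *liwi*).
The final sound of *monjelu* is /u/, which is a vowel, so the suffix is -fa, giving *monjelufa*.
Since the final sound of *rulemob* is /b/ (a voiced consonant), it takes -it, giving *rulemobit*.
The final sound of *abak* is /k/, which is a voiceless consonant, so the suffix is -o, giving *abako*.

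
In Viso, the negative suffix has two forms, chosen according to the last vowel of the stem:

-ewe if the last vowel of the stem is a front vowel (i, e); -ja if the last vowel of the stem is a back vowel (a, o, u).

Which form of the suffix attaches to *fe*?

-ewe

*fe*: last vowel = /e/, a front vowel → -ewe.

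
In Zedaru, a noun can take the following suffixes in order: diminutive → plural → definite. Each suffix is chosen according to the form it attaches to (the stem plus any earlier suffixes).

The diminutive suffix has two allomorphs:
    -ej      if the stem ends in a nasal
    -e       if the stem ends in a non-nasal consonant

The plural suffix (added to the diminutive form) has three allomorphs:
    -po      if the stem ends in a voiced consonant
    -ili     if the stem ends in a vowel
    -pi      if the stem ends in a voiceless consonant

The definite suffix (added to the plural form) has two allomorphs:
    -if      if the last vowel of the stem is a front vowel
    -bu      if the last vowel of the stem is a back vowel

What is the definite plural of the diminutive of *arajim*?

Since the final consonant of *arajim* is /m/ (a nasal), it takes -ej, giving *arajimej*.
The diminutive form *arajimej* — final sound /j/ (a voiced consonant) → -po → *arajimejpo*.
Since the last vowel of the plural form *arajimejpo* is /o/ (a back vowel), it takes -bu, giving *arajimejpobu*.

arajimejpobu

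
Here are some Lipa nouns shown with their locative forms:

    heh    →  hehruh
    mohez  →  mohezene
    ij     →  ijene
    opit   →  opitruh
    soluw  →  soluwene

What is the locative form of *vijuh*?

Looking at the final consonant of each stem: -ruh when the stem ends in a voiceless consonant (*heh*, *opit*); -ene when the stem ends in a voiced consonant (*mohez*, *ij*, *soluw*).
*vijuh* — final consonant /h/ (voiceless) → -ruh → *vijuhruh*.

vijuhruh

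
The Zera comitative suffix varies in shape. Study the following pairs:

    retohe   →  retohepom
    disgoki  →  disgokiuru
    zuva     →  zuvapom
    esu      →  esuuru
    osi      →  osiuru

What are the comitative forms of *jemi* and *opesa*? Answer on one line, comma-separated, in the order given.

jemiuru, opesapom

The suffix is conditioned by the last vowel: -uru when the last vowel of the stem is a high vowel (*disgoki*, *esu*, *osi*); -pom when the last vowel of the stem is a non-high vowel (*retohe*, *zuva*).
The last vowel of *jemi* is /i/, which is a high vowel, so the suffix is -uru, giving *jemiuru*.
The last vowel of *opesa* is /a/, which is a non-high vowel, so the suffix is -pom, giving *opesapom*.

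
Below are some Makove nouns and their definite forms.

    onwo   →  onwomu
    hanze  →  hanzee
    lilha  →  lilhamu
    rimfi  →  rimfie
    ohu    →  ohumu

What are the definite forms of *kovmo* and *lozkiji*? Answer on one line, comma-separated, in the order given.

The alternation tracks the last vowel of the stem — -e when the last vowel of the stem is a front vowel (*hanze*, *rimfi*); -mu when the last vowel of the stem is a back vowel (*onwo*, *lilha*, *ohu*).
The last vowel of *kovmo* is /o/, which is a back vowel, so the suffix is -mu, giving *kovmomu*.
Since the last vowel of *lozkiji* is /i/ (a front vowel), it takes -e, giving *lozkijie*.

kovmomu, lozkijie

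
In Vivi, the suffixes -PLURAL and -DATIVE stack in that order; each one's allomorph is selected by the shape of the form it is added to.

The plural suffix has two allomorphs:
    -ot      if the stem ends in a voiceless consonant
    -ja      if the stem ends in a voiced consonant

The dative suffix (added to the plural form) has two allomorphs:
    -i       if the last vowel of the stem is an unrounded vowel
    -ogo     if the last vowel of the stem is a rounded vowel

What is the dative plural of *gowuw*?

gowuwjai

*gowuw*: final consonant = /w/, voiced → -ja → *gowuwja*.
The plural form *gowuwja* — last vowel /a/ (an unrounded vowel) → -i → *gowuwjai*.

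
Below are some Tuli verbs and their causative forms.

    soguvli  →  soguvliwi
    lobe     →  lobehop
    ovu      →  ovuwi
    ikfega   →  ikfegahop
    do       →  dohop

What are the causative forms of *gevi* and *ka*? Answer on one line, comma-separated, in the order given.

geviwi, kahop

The suffix is conditioned by the last vowel: -wi when the last vowel of the stem is a high vowel (*soguvli*, *ovu*); -hop when the last vowel of the stem is a non-high vowel (*lobe*, *ikfega*, *do*).
*gevi*: last vowel = /i/, a high vowel → -wi → *geviwi*.
*ka*: last vowel = /a/, a non-high vowel → -hop → *kahop*.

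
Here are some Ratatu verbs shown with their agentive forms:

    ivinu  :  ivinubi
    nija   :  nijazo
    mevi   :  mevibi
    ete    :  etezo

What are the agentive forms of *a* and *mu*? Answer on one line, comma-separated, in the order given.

Looking at the last vowel of each stem: -bi when the last vowel of the stem is a high vowel (*ivinu*, *mevi*); -zo when the last vowel of the stem is a non-high vowel (*nija*, *ete*).
*a*: last vowel = /a/, a non-high vowel → -zo → *azo*.
*mu*: last vowel = /u/, a high vowel → -bi → *mubi*.

azo, mubi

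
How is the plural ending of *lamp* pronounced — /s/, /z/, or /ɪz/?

The stem *lamp* ends in a voiceless non-sibilant consonant.
The plural suffix surfaces as /ɪz/ after sibilants, /s/ after other voiceless consonants, and /z/ after other voiced sounds.
So the plural -s on *lamp* is pronounced /s/.

/s/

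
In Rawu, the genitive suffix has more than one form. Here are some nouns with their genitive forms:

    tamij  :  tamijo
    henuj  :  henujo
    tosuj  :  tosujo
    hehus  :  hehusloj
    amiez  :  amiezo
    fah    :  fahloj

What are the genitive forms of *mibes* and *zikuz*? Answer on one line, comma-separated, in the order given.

The alternation tracks the final consonant of the stem — -loj when the stem ends in a voiceless consonant (*hehus*, *fah*); -o when the stem ends in a voiced consonant (*tamij*, *henuj*, *tosuj*, *amiez*).
*mibes*: final consonant = /s/, voiceless → -loj → *mibesloj*.
The final consonant of *zikuz* is /z/, which is voiced, so the suffix is -o, giving *zikuzo*.

mibesloj, zikuzo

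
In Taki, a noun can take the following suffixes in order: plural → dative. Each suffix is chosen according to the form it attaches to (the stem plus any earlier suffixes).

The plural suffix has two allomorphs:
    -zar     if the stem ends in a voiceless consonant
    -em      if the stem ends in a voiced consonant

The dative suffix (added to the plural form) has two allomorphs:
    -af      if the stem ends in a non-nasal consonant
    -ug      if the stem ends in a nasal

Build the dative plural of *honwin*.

Since the final consonant of *honwin* is /n/ (voiced), it takes -em, giving *honwinem*.
The plural form *honwinem*: final consonant = /m/, a nasal → -ug → *honwinemug*.

honwinemug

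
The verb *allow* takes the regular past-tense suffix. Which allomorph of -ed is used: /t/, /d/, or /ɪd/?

The stem *allow* ends in a voiced sound other than /d/.
The -ed suffix is realized as /ɪd/ after /t, d/; as /t/ after other voiceless consonants; and as /d/ after other voiced sounds.
So -ed on *allow* is pronounced /d/.

/d/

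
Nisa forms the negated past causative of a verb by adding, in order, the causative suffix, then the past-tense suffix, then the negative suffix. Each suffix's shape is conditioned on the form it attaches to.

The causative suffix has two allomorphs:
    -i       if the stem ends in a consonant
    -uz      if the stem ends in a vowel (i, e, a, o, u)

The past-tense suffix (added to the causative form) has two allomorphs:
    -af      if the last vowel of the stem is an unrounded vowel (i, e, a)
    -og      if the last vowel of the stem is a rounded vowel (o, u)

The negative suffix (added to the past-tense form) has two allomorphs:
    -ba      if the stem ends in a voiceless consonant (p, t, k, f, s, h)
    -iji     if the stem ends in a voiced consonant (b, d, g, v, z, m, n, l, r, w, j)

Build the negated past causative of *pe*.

peuzogiji

The final sound of *pe* is /e/, which is a vowel, so the causative suffix is -uz, giving *peuz*.
The last vowel of the causative form *peuz* is /u/, which is a rounded vowel, so the past-tense suffix is -og, giving *peuzog*.
The past-tense form *peuzog*: final consonant = /g/, voiced → -iji → *peuzogiji*.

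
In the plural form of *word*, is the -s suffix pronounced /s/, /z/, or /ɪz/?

The stem *word* ends in a voiced non-sibilant sound.
The plural suffix surfaces as /ɪz/ after sibilants, /s/ after other voiceless consonants, and /z/ after other voiced sounds.
So the plural -s on *word* is pronounced /z/.

/z/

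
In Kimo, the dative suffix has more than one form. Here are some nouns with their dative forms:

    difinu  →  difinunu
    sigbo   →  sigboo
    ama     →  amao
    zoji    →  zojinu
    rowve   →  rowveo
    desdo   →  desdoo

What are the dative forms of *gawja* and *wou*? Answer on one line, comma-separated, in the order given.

gawjao, wounu

The pattern is height harmony: -nu when the last vowel of the stem is a high vowel (*difinu*, *zoji*); -o when the last vowel of the stem is a non-high vowel (*sigbo*, *ama*, *rowve*, *desdo*).
The last vowel of *gawja* is /a/, which is a non-high vowel, so the suffix is -o, giving *gawjao*.
Since the last vowel of *wou* is /u/ (a high vowel), it takes -nu, giving *wounu*.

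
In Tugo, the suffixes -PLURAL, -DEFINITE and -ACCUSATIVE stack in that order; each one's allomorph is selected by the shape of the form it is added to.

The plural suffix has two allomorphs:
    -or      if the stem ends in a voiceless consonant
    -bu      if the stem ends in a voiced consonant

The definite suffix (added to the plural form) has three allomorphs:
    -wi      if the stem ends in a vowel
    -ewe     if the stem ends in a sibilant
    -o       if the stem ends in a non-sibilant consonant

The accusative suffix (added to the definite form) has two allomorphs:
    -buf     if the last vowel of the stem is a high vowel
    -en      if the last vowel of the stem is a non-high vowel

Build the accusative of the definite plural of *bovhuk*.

*bovhuk*: final consonant = /k/, voiceless → -or → *bovhukor*.
The plural form *bovhukor*: final sound = /r/, a non-sibilant consonant → -o → *bovhukoro*.
Since the last vowel of the definite form *bovhukoro* is /o/ (a non-high vowel), it takes -en, giving *bovhukoroen*.

bovhukoroen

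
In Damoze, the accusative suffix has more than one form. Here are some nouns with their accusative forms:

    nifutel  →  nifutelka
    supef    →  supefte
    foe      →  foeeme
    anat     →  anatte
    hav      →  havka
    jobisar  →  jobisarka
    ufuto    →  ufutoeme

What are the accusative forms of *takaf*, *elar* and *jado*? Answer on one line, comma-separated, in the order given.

takafte, elarka, jadoeme

The pattern is voicing of the final sound: -te when the stem ends in a voiceless consonant (*supef*, *anat*); -ka when the stem ends in a voiced consonant (*nifutel*, *hav*, *jobisar*); -eme when the stem ends in a vowel (*foe*, *ufuto*).
The final sound of *takaf* is /f/, which is a voiceless consonant, so the suffix is -te, giving *takafte*.
Since the final sound of *elar* is /r/ (a voiced consonant), it takes -ka, giving *elarka*.
Since the final sound of *jado* is /o/ (a vowel), it takes -eme, giving *jadoeme*.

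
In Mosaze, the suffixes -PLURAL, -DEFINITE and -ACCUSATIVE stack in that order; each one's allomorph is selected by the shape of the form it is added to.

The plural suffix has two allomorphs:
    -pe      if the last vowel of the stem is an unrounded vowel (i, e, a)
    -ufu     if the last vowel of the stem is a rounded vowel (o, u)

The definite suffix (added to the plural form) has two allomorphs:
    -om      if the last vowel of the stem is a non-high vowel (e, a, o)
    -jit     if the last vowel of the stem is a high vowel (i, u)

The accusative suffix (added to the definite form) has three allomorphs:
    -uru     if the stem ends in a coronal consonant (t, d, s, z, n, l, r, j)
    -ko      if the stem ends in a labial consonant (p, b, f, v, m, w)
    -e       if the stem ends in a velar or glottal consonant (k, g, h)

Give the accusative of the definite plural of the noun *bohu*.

bohuufujituru

*bohu*: last vowel = /u/, a rounded vowel → -ufu → *bohuufu*.
The plural form *bohuufu*: last vowel = /u/, a high vowel → -jit → *bohuufujit*.
Since the final consonant of the definite form *bohuufujit* is /t/ (coronal), it takes -uru, giving *bohuufujituru*.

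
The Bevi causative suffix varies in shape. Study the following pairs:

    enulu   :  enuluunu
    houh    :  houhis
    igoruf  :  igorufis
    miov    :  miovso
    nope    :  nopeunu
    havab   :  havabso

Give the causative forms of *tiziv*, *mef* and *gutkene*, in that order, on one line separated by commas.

The pattern is voicing of the final sound: -is when the stem ends in a voiceless consonant (*houh*, *igoruf*); -so when the stem ends in a voiced consonant (*miov*, *havab*); -unu when the stem ends in a vowel (*enulu*, *nope*).
*tiziv*: final sound = /v/, a voiced consonant → -so → *tizivso*.
Since the final sound of *mef* is /f/ (a voiceless consonant), it takes -is, giving *mefis*.
*gutkene* — final sound /e/ (a vowel) → -unu → *gutkeneunu*.

tizivso, mefis, gutkeneunu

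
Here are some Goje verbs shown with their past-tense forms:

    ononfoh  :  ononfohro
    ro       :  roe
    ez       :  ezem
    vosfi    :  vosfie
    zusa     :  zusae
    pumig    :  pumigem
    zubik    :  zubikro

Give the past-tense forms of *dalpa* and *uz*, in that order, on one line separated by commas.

The pattern is voicing of the final sound: -ro when the stem ends in a voiceless consonant (*ononfoh*, *zubik*); -em when the stem ends in a voiced consonant (*ez*, *pumig*); -e when the stem ends in a vowel (*ro*, *vosfi*, *zusa*).
Since the final sound of *dalpa* is /a/ (a vowel), it takes -e, giving *dalpae*.
Since the final sound of *uz* is /z/ (a voiced consonant), it takes -em, giving *uzem*.

dalpae, uzem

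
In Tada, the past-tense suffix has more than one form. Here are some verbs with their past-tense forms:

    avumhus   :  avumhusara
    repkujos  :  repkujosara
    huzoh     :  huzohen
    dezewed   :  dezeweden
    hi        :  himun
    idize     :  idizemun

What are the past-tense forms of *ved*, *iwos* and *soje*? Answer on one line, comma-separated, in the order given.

veden, iwosara, sojemun

Looking at the final sound of each stem: -ara when the stem ends in a sibilant (*avumhus*, *repkujos*); -en when the stem ends in a non-sibilant consonant (*huzoh*, *dezewed*); -mun when the stem ends in a vowel (*hi*, *idize*).
The final sound of *ved* is /d/, which is a non-sibilant consonant, so the suffix is -en, giving *veden*.
Since the final sound of *iwos* is /s/ (a sibilant), it takes -ara, giving *iwosara*.
The final sound of *soje* is /e/, which is a vowel, so the suffix is -mun, giving *sojemun*.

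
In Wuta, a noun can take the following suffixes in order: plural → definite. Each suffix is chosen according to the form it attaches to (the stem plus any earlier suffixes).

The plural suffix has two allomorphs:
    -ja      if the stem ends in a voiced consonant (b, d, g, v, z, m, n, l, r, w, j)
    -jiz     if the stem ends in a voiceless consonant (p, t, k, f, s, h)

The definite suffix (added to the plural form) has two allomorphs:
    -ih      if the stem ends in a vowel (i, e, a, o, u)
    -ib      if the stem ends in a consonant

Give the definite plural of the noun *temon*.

temonjaih

Since the final consonant of *temon* is /n/ (voiced), it takes -ja, giving *temonja*.
The plural form *temonja* — final sound /a/ (a vowel) → -ih → *temonjaih*.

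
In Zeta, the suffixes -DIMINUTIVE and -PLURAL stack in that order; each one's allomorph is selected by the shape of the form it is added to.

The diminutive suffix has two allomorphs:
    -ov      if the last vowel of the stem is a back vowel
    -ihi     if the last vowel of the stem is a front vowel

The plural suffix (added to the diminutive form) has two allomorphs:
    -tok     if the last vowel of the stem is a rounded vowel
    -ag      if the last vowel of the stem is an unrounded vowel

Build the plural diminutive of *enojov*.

*enojov*: last vowel = /o/, a back vowel → -ov → *enojovov*.
The diminutive form *enojovov* — last vowel /o/ (a rounded vowel) → -tok → *enojovovtok*.

enojovovtok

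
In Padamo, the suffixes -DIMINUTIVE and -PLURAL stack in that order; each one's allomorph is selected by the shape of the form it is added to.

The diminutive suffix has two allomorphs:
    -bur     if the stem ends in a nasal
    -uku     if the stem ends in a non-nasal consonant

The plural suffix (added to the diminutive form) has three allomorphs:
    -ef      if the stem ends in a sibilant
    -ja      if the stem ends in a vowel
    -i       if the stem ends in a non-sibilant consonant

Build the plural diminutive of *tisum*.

The final consonant of *tisum* is /m/, which is a nasal, so the diminutive suffix is -bur, giving *tisumbur*.
The diminutive form *tisumbur*: final sound = /r/, a non-sibilant consonant → -i → *tisumburi*.

tisumburi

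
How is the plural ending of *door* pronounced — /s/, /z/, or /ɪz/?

/z/

The stem *door* ends in a voiced non-sibilant sound.
The plural suffix surfaces as /ɪz/ after sibilants, /s/ after other voiceless consonants, and /z/ after other voiced sounds.
So the plural -s on *door* is pronounced /z/.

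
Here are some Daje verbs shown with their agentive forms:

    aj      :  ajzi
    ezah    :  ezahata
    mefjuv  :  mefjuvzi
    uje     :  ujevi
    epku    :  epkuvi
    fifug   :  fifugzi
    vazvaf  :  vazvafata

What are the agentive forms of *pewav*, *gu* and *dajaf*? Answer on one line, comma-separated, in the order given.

pewavzi, guvi, dajafata

The suffix is conditioned by the final sound: -ata when the stem ends in a voiceless consonant (*ezah*, *vazvaf*); -zi when the stem ends in a voiced consonant (*aj*, *mefjuv*, *fifug*); -vi when the stem ends in a vowel (*uje*, *epku*).
*pewav* — final sound /v/ (a voiced consonant) → -zi → *pewavzi*.
*gu*: final sound = /u/, a vowel → -vi → *guvi*.
Since the final sound of *dajaf* is /f/ (a voiceless consonant), it takes -ata, giving *dajafata*.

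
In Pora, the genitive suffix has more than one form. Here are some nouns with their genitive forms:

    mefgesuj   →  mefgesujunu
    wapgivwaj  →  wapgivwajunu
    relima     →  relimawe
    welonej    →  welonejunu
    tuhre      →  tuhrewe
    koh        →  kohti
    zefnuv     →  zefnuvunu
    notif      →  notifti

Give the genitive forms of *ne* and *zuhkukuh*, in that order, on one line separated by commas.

The pattern is voicing of the final sound: -ti when the stem ends in a voiceless consonant (*koh*, *notif*); -unu when the stem ends in a voiced consonant (*mefgesuj*, *wapgivwaj*, *welonej*, *zefnuv*); -we when the stem ends in a vowel (*relima*, *tuhre*).
*ne* — final sound /e/ (a vowel) → -we → *newe*.
Since the final sound of *zuhkukuh* is /h/ (a voiceless consonant), it takes -ti, giving *zuhkukuhti*.

newe, zuhkukuhti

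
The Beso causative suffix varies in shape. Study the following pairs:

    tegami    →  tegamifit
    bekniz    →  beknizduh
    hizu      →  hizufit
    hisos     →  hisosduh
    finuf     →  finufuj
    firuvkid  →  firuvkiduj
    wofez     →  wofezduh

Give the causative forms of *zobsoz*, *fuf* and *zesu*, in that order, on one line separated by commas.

The suffix is conditioned by the final sound: -duh when the stem ends in a sibilant (*bekniz*, *hisos*, *wofez*); -uj when the stem ends in a non-sibilant consonant (*finuf*, *firuvkid*); -fit when the stem ends in a vowel (*tegami*, *hizu*).
*zobsoz*: final sound = /z/, a sibilant → -duh → *zobsozduh*.
The final sound of *fuf* is /f/, which is a non-sibilant consonant, so the suffix is -uj, giving *fufuj*.
*zesu*: final sound = /u/, a vowel → -fit → *zesufit*.

zobsozduh, fufuj, zesufit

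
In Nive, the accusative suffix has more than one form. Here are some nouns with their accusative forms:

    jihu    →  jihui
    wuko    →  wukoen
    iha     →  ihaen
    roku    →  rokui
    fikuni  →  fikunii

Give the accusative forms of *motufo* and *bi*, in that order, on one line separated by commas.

The suffix is conditioned by the last vowel: -i when the last vowel of the stem is a high vowel (*jihu*, *roku*, *fikuni*); -en when the last vowel of the stem is a non-high vowel (*wuko*, *iha*).
*motufo* — last vowel /o/ (a non-high vowel) → -en → *motufoen*.
*bi*: last vowel = /i/, a high vowel → -i → *bii*.

motufoen, bii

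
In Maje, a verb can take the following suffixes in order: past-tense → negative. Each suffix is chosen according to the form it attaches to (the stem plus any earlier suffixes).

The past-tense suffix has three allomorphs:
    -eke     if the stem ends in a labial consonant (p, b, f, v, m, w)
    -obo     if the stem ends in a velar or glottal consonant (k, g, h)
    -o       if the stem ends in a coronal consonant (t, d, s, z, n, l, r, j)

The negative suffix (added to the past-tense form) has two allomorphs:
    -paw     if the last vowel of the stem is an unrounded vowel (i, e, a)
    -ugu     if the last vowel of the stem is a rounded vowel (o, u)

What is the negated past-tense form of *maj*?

majougu

*maj*: final consonant = /j/, coronal → -o → *majo*.
Since the last vowel of the past-tense form *majo* is /o/ (a rounded vowel), it takes -ugu, giving *majougu*.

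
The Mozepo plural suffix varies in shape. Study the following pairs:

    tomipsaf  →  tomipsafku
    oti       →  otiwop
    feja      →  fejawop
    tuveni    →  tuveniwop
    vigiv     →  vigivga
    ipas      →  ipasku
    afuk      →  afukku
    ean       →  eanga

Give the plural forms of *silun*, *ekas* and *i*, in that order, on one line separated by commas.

The suffix is conditioned by the final sound: -ku when the stem ends in a voiceless consonant (*tomipsaf*, *ipas*, *afuk*); -ga when the stem ends in a voiced consonant (*vigiv*, *ean*); -wop when the stem ends in a vowel (*oti*, *feja*, *tuveni*).
Since the final sound of *silun* is /n/ (a voiced consonant), it takes -ga, giving *silunga*.
*ekas* — final sound /s/ (a voiceless consonant) → -ku → *ekasku*.
*i*: final sound = /i/, a vowel → -wop → *iwop*.

silunga, ekasku, iwop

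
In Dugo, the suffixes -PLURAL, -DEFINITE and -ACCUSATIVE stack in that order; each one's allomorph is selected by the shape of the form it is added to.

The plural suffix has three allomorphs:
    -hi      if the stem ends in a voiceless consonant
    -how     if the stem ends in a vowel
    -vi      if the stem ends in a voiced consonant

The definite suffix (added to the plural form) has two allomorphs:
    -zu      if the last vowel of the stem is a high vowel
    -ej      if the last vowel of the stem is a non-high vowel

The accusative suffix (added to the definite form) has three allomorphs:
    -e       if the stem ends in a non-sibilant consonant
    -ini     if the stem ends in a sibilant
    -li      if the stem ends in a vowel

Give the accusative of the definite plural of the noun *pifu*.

pifuhoweje

The final sound of *pifu* is /u/, which is a vowel, so the plural suffix is -how, giving *pifuhow*.
Since the last vowel of the plural form *pifuhow* is /o/ (a non-high vowel), it takes -ej, giving *pifuhowej*.
The final sound of the definite form *pifuhowej* is /j/, which is a non-sibilant consonant, so the accusative suffix is -e, giving *pifuhoweje*.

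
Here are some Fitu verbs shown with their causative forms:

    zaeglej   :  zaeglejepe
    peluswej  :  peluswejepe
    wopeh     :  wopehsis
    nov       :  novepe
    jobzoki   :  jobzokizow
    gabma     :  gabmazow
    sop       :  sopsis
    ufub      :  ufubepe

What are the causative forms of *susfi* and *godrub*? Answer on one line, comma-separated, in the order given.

Looking at the final sound of each stem: -sis when the stem ends in a voiceless consonant (*wopeh*, *sop*); -epe when the stem ends in a voiced consonant (*zaeglej*, *peluswej*, *nov*, *ufub*); -zow when the stem ends in a vowel (*jobzoki*, *gabma*).
Since the final sound of *susfi* is /i/ (a vowel), it takes -zow, giving *susfizow*.
Since the final sound of *godrub* is /b/ (a voiced consonant), it takes -epe, giving *godrubepe*.

susfizow, godrubepe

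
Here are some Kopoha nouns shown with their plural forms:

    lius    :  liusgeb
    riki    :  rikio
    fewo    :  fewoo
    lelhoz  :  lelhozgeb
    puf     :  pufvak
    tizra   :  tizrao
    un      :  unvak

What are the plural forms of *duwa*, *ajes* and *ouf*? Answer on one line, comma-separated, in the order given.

duwao, ajesgeb, oufvak

Looking at the final sound of each stem: -geb when the stem ends in a sibilant (*lius*, *lelhoz*); -vak when the stem ends in a non-sibilant consonant (*puf*, *un*); -o when the stem ends in a vowel (*riki*, *fewo*, *tizra*).
Since the final sound of *duwa* is /a/ (a vowel), it takes -o, giving *duwao*.
*ajes*: final sound = /s/, a sibilant → -geb → *ajesgeb*.
*ouf*: final sound = /f/, a non-sibilant consonant → -vak → *oufvak*.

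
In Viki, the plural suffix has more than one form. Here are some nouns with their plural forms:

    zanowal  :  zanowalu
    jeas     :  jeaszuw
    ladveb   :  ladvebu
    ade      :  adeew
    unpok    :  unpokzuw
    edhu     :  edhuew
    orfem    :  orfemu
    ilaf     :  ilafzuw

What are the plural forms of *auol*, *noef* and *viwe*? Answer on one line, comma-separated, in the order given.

The suffix is conditioned by the final sound: -zuw when the stem ends in a voiceless consonant (*jeas*, *unpok*, *ilaf*); -u when the stem ends in a voiced consonant (*zanowal*, *ladveb*, *orfem*); -ew when the stem ends in a vowel (*ade*, *edhu*).
The final sound of *auol* is /l/, which is a voiced consonant, so the suffix is -u, giving *auolu*.
The final sound of *noef* is /f/, which is a voiceless consonant, so the suffix is -zuw, giving *noefzuw*.
Since the final sound of *viwe* is /e/ (a vowel), it takes -ew, giving *viweew*.

auolu, noefzuw, viweew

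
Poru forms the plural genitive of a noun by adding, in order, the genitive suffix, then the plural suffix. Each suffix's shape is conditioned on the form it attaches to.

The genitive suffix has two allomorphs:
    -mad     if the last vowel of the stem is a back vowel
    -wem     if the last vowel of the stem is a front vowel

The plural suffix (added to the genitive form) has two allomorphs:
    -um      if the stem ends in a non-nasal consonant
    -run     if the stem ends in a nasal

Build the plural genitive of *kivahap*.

kivahapmadum

The last vowel of *kivahap* is /a/, which is a back vowel, so the genitive suffix is -mad, giving *kivahapmad*.
The genitive form *kivahapmad* — final consonant /d/ (non-nasal) → -um → *kivahapmadum*.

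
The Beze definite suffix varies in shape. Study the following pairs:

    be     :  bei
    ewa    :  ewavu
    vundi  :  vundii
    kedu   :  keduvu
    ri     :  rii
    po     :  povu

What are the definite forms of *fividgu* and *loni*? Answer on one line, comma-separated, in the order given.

fividguvu, lonii

The alternation tracks the last vowel of the stem — -i when the last vowel of the stem is a front vowel (*be*, *vundi*, *ri*); -vu when the last vowel of the stem is a back vowel (*ewa*, *kedu*, *po*).
*fividgu*: last vowel = /u/, a back vowel → -vu → *fividguvu*.
Since the last vowel of *loni* is /i/ (a front vowel), it takes -i, giving *lonii*.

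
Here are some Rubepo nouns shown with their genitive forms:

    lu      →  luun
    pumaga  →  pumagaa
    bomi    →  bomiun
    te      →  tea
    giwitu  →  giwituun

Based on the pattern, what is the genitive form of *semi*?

The alternation tracks the last vowel of the stem — -un when the last vowel of the stem is a high vowel (*lu*, *bomi*, *giwitu*); -a when the last vowel of the stem is a non-high vowel (*pumaga*, *te*).
*semi* — last vowel /i/ (a high vowel) → -un → *semiun*.

semiun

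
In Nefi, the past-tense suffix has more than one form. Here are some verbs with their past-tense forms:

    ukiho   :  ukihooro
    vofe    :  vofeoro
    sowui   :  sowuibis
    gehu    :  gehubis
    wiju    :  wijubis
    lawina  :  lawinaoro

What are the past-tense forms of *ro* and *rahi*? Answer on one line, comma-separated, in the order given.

rooro, rahibis

The alternation tracks the last vowel of the stem — -bis when the last vowel of the stem is a high vowel (*sowui*, *gehu*, *wiju*); -oro when the last vowel of the stem is a non-high vowel (*ukiho*, *vofe*, *lawina*).
*ro*: last vowel = /o/, a non-high vowel → -oro → *rooro*.
The last vowel of *rahi* is /i/, which is a high vowel, so the suffix is -bis, giving *rahibis*.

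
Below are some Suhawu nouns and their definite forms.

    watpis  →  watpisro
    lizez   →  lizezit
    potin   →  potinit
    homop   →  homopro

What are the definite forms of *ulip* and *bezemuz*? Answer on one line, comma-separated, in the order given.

ulipro, bezemuzit

The suffix is conditioned by the final consonant: -ro when the stem ends in a voiceless consonant (*watpis*, *homop*); -it when the stem ends in a voiced consonant (*lizez*, *potin*).
*ulip*: final consonant = /p/, voiceless → -ro → *ulipro*.
Since the final consonant of *bezemuz* is /z/ (voiced), it takes -it, giving *bezemuzit*.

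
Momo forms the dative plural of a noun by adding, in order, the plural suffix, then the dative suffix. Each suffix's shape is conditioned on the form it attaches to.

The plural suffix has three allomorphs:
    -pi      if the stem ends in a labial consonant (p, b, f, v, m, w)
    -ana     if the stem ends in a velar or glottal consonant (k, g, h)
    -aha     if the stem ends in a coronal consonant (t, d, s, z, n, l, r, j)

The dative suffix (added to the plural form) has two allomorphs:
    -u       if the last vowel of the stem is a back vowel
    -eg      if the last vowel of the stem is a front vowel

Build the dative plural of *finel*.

finelahau

*finel*: final consonant = /l/, coronal → -aha → *finelaha*.
The last vowel of the plural form *finelaha* is /a/, which is a back vowel, so the dative suffix is -u, giving *finelahau*.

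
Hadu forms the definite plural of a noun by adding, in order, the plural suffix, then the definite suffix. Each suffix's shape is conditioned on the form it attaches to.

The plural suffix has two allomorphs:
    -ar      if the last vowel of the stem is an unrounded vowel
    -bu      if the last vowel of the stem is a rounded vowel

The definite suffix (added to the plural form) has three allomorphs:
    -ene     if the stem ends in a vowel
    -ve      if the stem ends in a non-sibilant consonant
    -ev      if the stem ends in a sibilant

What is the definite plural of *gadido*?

gadidobuene

*gadido* — last vowel /o/ (a rounded vowel) → -bu → *gadidobu*.
Since the final sound of the plural form *gadidobu* is /u/ (a vowel), it takes -ene, giving *gadidobuene*.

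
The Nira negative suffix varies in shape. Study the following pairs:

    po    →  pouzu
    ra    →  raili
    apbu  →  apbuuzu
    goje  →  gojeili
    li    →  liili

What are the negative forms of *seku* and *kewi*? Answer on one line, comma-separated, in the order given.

The pattern is rounding harmony: -uzu when the last vowel of the stem is a rounded vowel (*po*, *apbu*); -ili when the last vowel of the stem is an unrounded vowel (*ra*, *goje*, *li*).
*seku*: last vowel = /u/, a rounded vowel → -uzu → *sekuuzu*.
*kewi*: last vowel = /i/, an unrounded vowel → -ili → *kewiili*.

sekuuzu, kewiili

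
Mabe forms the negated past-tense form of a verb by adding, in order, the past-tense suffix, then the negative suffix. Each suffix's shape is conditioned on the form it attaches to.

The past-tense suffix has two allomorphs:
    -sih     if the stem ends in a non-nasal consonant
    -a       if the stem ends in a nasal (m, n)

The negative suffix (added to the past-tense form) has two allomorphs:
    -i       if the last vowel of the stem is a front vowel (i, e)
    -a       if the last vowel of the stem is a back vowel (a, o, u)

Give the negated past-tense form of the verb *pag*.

*pag* — final consonant /g/ (non-nasal) → -sih → *pagsih*.
The last vowel of the past-tense form *pagsih* is /i/, which is a front vowel, so the negative suffix is -i, giving *pagsihi*.

pagsihi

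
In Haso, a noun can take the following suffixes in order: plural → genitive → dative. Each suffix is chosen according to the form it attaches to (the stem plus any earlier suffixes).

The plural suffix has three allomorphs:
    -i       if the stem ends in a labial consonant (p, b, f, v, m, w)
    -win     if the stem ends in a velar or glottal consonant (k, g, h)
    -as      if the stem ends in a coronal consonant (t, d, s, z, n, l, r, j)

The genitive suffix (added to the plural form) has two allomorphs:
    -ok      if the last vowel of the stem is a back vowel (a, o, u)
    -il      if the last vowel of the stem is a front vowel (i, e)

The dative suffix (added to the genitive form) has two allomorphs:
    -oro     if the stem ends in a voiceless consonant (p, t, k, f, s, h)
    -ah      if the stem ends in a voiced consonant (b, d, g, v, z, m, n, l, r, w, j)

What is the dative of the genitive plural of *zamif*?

zamifiilah

*zamif* — final consonant /f/ (labial) → -i → *zamifi*.
The last vowel of the plural form *zamifi* is /i/, which is a front vowel, so the genitive suffix is -il, giving *zamifiil*.
The final consonant of the genitive form *zamifiil* is /l/, which is voiced, so the dative suffix is -ah, giving *zamifiilah*.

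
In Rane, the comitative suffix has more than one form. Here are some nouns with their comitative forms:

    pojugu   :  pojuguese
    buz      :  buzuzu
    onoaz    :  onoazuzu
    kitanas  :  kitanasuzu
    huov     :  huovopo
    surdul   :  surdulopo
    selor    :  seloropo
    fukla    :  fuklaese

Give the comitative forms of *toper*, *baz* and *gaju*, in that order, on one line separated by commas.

The suffix is conditioned by the final sound: -uzu when the stem ends in a sibilant (*buz*, *onoaz*, *kitanas*); -opo when the stem ends in a non-sibilant consonant (*huov*, *surdul*, *selor*); -ese when the stem ends in a vowel (*pojugu*, *fukla*).
*toper* — final sound /r/ (a non-sibilant consonant) → -opo → *toperopo*.
Since the final sound of *baz* is /z/ (a sibilant), it takes -uzu, giving *bazuzu*.
The final sound of *gaju* is /u/, which is a vowel, so the suffix is -ese, giving *gajuese*.

toperopo, bazuzu, gajuese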